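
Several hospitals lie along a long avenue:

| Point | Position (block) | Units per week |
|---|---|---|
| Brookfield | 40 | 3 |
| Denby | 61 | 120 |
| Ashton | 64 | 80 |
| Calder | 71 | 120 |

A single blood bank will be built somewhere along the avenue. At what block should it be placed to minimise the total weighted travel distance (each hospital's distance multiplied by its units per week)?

x = 64

For a sum of weighted absolute distances on a line, the optimum is the weighted median (not the mean). Total weight W = 323; half-weight = 161.5.
Sort by position and accumulate weight:
  block 40 (Brookfield, w=3) → cum 3
  block 61 (Denby, w=120) → cum 123
  block 64 (Ashton, w=80) → cum 203  ≥ 161.5 → median here
  block 71 (Calder, w=120) → cum 323
Optimal location: block 64.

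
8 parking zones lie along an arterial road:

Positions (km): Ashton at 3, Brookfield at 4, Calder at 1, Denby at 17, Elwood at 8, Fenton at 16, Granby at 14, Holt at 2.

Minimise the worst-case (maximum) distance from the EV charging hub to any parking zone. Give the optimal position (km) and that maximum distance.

The 1-center on a line is the midpoint of the two extreme points: leftmost at 1, rightmost at 17.
Optimal location = (1 + 17)/2 = 9; maximum distance = (17 − 1)/2 = 8.

location 9, max distance 8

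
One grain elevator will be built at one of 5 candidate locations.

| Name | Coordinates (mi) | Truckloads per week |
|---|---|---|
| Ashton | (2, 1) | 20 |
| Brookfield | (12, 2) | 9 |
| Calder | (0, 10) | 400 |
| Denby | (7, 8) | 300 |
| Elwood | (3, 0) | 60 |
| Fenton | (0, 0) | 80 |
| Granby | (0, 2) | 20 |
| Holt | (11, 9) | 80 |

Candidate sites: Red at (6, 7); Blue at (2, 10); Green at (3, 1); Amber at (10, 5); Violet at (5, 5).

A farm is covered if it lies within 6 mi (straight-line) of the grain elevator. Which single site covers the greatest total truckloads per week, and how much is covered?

Blue, covering 700

Coverage radius r = 6 mi; a point is covered iff (Δx)²+(Δy)² ≤ 6² = 36.
  Red (6, 7): covers {Denby, Holt} → 380
  Blue (2, 10): covers {Calder, Denby} → 700
  Green (3, 1): covers {Ashton, Elwood, Fenton, Granby} → 180
  Amber (10, 5): covers {Brookfield, Denby, Holt} → 389
  Violet (5, 5): covers {Ashton, Denby, Elwood, Granby} → 400
Maximum coverage at Blue: 700 truckloads per week.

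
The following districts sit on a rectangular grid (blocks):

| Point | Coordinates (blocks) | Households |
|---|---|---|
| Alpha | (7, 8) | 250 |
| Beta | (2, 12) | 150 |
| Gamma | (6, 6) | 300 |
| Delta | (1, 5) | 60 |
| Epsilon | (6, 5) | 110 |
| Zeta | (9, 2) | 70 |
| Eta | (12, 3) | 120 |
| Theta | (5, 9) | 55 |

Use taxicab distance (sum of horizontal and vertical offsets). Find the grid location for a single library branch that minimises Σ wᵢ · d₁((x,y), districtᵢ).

(6, 6)

Manhattan distance separates: Σwᵢ(|x−xᵢ|+|y−yᵢ|) = Σwᵢ|x−xᵢ| + Σwᵢ|y−yᵢ|, so x and y are optimised independently as 1-D weighted medians.
Total weight W = 1115; half = 557.5.
x-coordinate, sorted with cumulative weight:
  x=1 (Delta, w=60) cum 60
  x=2 (Beta, w=150) cum 210
  x=5 (Theta, w=55) cum 265
  x=6 (Gamma, w=300) cum 565  ← median
  x=6 (Epsilon, w=110) cum 675
  x=7 (Alpha, w=250) cum 925
  x=9 (Zeta, w=70) cum 995
  x=12 (Eta, w=120) cum 1115
⇒ x* = 6
y-coordinate, sorted with cumulative weight:
  y=2 (Zeta, w=70) cum 70
  y=3 (Eta, w=120) cum 190
  y=5 (Delta, w=60) cum 250
  y=5 (Epsilon, w=110) cum 360
  y=6 (Gamma, w=300) cum 660  ← median
  y=8 (Alpha, w=250) cum 910
  y=9 (Theta, w=55) cum 965
  y=12 (Beta, w=150) cum 1115
⇒ y* = 6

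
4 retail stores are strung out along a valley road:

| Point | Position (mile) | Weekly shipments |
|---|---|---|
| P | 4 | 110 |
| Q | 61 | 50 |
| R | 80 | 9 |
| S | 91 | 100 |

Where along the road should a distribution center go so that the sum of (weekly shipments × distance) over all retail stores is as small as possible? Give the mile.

x = 61

For a sum of weighted absolute distances on a line, the optimum is the weighted median (not the mean). Total weight W = 269; half-weight = 134.5.
Sort by position and accumulate weight:
  mile 4 (P, w=110) → cum 110
  mile 61 (Q, w=50) → cum 160  ≥ 134.5 → median here
  mile 80 (R, w=9) → cum 169
  mile 91 (S, w=100) → cum 269
Optimal location: mile 61.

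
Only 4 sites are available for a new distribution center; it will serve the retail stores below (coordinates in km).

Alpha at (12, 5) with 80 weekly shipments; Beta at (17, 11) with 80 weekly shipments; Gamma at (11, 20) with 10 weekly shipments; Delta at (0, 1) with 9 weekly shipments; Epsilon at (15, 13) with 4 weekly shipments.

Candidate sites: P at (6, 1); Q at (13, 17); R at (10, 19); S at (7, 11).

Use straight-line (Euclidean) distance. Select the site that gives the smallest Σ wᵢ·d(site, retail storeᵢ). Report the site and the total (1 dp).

S, total 1666.2 km

Total weighted distance at each candidate:
  P (6, 1): total = 2076.6
  Q (13, 17): total = 1779.7
  R (10, 19): total = 2212.5
  S (7, 11): total = 1666.2
Minimum is at S with total 1666.2 km.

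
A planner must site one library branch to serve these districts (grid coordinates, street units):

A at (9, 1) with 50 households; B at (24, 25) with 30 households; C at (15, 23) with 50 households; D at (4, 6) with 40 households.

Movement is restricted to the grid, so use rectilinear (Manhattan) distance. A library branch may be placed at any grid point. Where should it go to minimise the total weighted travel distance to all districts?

Manhattan distance separates: Σwᵢ(|x−xᵢ|+|y−yᵢ|) = Σwᵢ|x−xᵢ| + Σwᵢ|y−yᵢ|, so x and y are optimised independently as 1-D weighted medians.
Total weight W = 170; half = 85.
x-coordinate, sorted with cumulative weight:
  x=4 (D, w=40) cum 40
  x=9 (A, w=50) cum 90  ← median
  x=15 (C, w=50) cum 140
  x=24 (B, w=30) cum 170
⇒ x* = 9
y-coordinate, sorted with cumulative weight:
  y=1 (A, w=50) cum 50
  y=6 (D, w=40) cum 90  ← median
  y=23 (C, w=50) cum 140
  y=25 (B, w=30) cum 170
⇒ y* = 6

(9, 6)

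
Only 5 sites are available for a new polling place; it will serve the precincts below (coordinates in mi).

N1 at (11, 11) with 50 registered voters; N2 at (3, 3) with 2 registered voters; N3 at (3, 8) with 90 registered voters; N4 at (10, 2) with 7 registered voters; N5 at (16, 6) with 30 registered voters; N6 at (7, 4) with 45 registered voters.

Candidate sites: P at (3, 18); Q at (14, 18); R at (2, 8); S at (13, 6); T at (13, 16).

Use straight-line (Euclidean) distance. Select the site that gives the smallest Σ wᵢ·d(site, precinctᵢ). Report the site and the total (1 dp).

R, total 1356.9 mi

Total weighted distance at each candidate:
  P (3, 18): total = 2769.7
  Q (14, 18): total = 2940.7
  R (2, 8): total = 1356.9
  S (13, 6): total = 1617.6
  T (13, 16): total = 2471.8
Minimum is at R with total 1356.9 mi.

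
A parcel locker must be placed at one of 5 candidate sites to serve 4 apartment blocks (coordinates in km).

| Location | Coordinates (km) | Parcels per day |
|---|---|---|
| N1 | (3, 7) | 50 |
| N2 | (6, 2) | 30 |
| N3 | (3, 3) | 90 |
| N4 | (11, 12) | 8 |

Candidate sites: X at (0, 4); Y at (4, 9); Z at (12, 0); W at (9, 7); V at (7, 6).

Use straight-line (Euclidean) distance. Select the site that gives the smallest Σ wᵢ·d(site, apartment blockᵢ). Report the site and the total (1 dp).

X, total 795.3 km

Total weighted distance at each candidate:
  X (0, 4): total = 795.3
  Y (4, 9): total = 938.6
  Z (12, 0): total = 1710.0
  W (9, 7): total = 1167.0
  V (7, 6): total = 837.5
Minimum is at X with total 795.3 km.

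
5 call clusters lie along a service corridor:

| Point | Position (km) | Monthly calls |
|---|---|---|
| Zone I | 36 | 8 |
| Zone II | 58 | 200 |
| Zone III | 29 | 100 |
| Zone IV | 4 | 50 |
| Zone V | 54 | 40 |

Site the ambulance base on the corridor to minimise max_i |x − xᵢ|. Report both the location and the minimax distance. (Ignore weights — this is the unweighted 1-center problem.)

location 31, max distance 27

The 1-center on a line is the midpoint of the two extreme points: leftmost at 4, rightmost at 58.
Optimal location = (4 + 58)/2 = 31; maximum distance = (58 − 4)/2 = 27.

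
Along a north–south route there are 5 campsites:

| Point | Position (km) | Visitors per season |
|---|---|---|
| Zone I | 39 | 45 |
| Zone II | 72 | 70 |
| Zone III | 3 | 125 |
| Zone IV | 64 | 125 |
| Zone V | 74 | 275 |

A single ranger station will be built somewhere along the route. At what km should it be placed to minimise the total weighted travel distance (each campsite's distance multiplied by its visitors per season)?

x = 72

For a sum of weighted absolute distances on a line, the optimum is the weighted median (not the mean). Total weight W = 640; half-weight = 320.
Sort by position and accumulate weight:
  km 3 (Zone III, w=125) → cum 125
  km 39 (Zone I, w=45) → cum 170
  km 64 (Zone IV, w=125) → cum 295
  km 72 (Zone II, w=70) → cum 365  ≥ 320 → median here
  km 74 (Zone V, w=275) → cum 640
Optimal location: km 72.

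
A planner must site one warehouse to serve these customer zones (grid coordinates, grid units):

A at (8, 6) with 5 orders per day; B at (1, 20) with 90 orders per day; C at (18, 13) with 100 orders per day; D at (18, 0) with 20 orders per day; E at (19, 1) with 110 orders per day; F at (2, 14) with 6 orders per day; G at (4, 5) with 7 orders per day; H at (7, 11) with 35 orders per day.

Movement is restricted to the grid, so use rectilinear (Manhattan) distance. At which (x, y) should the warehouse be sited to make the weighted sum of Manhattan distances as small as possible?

(18, 13)

Manhattan distance separates: Σwᵢ(|x−xᵢ|+|y−yᵢ|) = Σwᵢ|x−xᵢ| + Σwᵢ|y−yᵢ|, so x and y are optimised independently as 1-D weighted medians.
Total weight W = 373; half = 186.5.
x-coordinate, sorted with cumulative weight:
  x=1 (B, w=90) cum 90
  x=2 (F, w=6) cum 96
  x=4 (G, w=7) cum 103
  x=7 (H, w=35) cum 138
  x=8 (A, w=5) cum 143
  x=18 (C, w=100) cum 243  ← median
  x=18 (D, w=20) cum 263
  x=19 (E, w=110) cum 373
⇒ x* = 18
y-coordinate, sorted with cumulative weight:
  y=0 (D, w=20) cum 20
  y=1 (E, w=110) cum 130
  y=5 (G, w=7) cum 137
  y=6 (A, w=5) cum 142
  y=11 (H, w=35) cum 177
  y=13 (C, w=100) cum 277  ← median
  y=14 (F, w=6) cum 283
  y=20 (B, w=90) cum 373
⇒ y* = 13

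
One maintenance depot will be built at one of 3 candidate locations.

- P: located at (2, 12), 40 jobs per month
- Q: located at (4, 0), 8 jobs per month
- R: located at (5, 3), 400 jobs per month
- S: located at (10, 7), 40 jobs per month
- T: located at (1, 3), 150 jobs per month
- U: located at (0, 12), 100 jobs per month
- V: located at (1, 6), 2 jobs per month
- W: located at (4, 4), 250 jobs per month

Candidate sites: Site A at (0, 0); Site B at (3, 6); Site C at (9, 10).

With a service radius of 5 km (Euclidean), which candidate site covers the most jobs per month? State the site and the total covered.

Coverage radius r = 5 km; a point is covered iff (Δx)²+(Δy)² ≤ 5² = 25.
  Site A (0, 0): covers {Q, T} → 158
  Site B (3, 6): covers {R, T, V, W} → 802
  Site C (9, 10): covers {S} → 40
Maximum coverage at Site B: 802 jobs per month.

Site B, covering 802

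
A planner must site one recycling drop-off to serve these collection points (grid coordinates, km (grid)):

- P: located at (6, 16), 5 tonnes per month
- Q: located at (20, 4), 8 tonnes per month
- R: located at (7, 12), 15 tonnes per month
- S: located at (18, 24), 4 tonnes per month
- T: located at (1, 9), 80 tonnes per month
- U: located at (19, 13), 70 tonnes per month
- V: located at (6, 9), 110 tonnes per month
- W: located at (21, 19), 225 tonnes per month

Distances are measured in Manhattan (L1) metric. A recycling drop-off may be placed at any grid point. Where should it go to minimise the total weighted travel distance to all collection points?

(19, 13)

Manhattan distance separates: Σwᵢ(|x−xᵢ|+|y−yᵢ|) = Σwᵢ|x−xᵢ| + Σwᵢ|y−yᵢ|, so x and y are optimised independently as 1-D weighted medians.
Total weight W = 517; half = 258.5.
x-coordinate, sorted with cumulative weight:
  x=1 (T, w=80) cum 80
  x=6 (P, w=5) cum 85
  x=6 (V, w=110) cum 195
  x=7 (R, w=15) cum 210
  x=18 (S, w=4) cum 214
  x=19 (U, w=70) cum 284  ← median
  x=20 (Q, w=8) cum 292
  x=21 (W, w=225) cum 517
⇒ x* = 19
y-coordinate, sorted with cumulative weight:
  y=4 (Q, w=8) cum 8
  y=9 (T, w=80) cum 88
  y=9 (V, w=110) cum 198
  y=12 (R, w=15) cum 213
  y=13 (U, w=70) cum 283  ← median
  y=16 (P, w=5) cum 288
  y=19 (W, w=225) cum 513
  y=24 (S, w=4) cum 517
⇒ y* = 13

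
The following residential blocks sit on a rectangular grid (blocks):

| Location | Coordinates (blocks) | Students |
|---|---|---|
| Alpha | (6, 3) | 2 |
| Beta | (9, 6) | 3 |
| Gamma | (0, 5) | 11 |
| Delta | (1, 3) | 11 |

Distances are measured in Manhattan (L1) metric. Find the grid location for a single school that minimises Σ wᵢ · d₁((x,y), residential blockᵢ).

Manhattan distance separates: Σwᵢ(|x−xᵢ|+|y−yᵢ|) = Σwᵢ|x−xᵢ| + Σwᵢ|y−yᵢ|, so x and y are optimised independently as 1-D weighted medians.
Total weight W = 27; half = 13.5.
x-coordinate, sorted with cumulative weight:
  x=0 (Gamma, w=11) cum 11
  x=1 (Delta, w=11) cum 22  ← median
  x=6 (Alpha, w=2) cum 24
  x=9 (Beta, w=3) cum 27
⇒ x* = 1
y-coordinate, sorted with cumulative weight:
  y=3 (Alpha, w=2) cum 2
  y=3 (Delta, w=11) cum 13
  y=5 (Gamma, w=11) cum 24  ← median
  y=6 (Beta, w=3) cum 27
⇒ y* = 5

(1, 5)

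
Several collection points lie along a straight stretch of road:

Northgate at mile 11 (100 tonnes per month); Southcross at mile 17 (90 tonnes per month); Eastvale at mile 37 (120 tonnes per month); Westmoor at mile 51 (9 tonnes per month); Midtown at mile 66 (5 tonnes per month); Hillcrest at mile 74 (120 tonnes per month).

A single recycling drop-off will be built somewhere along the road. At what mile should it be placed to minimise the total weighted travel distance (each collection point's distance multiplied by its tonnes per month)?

x = 37

For a sum of weighted absolute distances on a line, the optimum is the weighted median (not the mean). Total weight W = 444; half-weight = 222.
Sort by position and accumulate weight:
  mile 11 (Northgate, w=100) → cum 100
  mile 17 (Southcross, w=90) → cum 190
  mile 37 (Eastvale, w=120) → cum 310  ≥ 222 → median here
  mile 51 (Westmoor, w=9) → cum 319
  mile 66 (Midtown, w=5) → cum 324
  mile 74 (Hillcrest, w=120) → cum 444
Optimal location: mile 37.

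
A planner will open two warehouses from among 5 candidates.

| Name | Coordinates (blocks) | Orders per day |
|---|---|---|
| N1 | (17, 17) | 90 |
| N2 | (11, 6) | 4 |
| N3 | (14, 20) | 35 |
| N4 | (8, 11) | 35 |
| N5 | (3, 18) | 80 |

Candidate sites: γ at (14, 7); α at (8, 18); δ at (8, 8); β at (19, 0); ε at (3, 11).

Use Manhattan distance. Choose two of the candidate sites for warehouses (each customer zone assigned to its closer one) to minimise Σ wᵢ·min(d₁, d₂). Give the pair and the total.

Evaluate every pair (each demand assigned to the nearer of the two):
  {α, δ}: total = 1705
  {α, ε}: total = 1807
  {γ, α}: total = 1841
  {α, β}: total = 1881
  {γ, ε}: total = 2376
  {δ, ε}: total = 2935
  {γ, δ}: total = 2946
  {β, ε}: total = 3197
  {δ, β}: total = 3575
  {γ, β}: total = 3751
Best pair: {α, δ} with total 1705.

{α, δ}, total 1705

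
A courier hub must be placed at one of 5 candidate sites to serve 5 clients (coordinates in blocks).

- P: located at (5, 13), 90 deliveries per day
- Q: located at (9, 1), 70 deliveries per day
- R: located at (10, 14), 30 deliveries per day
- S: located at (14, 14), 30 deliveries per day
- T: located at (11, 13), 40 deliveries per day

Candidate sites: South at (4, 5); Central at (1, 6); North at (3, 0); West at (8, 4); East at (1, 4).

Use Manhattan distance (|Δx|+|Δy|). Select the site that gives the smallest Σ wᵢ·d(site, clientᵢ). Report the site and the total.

Total weighted distance at each candidate:
  South (4, 5): total = 3060
  Central (1, 6): total = 3720
  North (3, 0): total = 4060
  West (8, 4): total = 2680
  East (1, 4): total = 3960
Minimum is at West with total 2680 blocks.

West, total 2680 blocks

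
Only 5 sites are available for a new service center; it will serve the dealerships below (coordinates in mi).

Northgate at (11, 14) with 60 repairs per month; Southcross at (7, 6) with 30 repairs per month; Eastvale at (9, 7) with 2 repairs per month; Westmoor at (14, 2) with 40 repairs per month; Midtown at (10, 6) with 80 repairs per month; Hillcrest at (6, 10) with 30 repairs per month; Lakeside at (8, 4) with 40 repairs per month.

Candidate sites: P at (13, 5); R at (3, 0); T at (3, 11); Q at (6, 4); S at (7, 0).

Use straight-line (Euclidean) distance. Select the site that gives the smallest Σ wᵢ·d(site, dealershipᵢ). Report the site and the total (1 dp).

P, total 1586.1 mi

Total weighted distance at each candidate:
  P (13, 5): total = 1586.1
  R (3, 0): total = 2956.4
  T (3, 11): total = 2414.8
  Q (6, 4): total = 1694.0
  S (7, 0): total = 2362.5
Minimum is at P with total 1586.1 mi.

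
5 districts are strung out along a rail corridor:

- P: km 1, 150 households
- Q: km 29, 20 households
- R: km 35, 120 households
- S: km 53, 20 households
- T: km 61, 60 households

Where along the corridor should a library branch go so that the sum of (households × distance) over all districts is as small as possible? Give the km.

For a sum of weighted absolute distances on a line, the optimum is the weighted median (not the mean). Total weight W = 370; half-weight = 185.
Sort by position and accumulate weight:
  km 1 (P, w=150) → cum 150
  km 29 (Q, w=20) → cum 170
  km 35 (R, w=120) → cum 290  ≥ 185 → median here
  km 53 (S, w=20) → cum 310
  km 61 (T, w=60) → cum 370
Optimal location: km 35.

x = 35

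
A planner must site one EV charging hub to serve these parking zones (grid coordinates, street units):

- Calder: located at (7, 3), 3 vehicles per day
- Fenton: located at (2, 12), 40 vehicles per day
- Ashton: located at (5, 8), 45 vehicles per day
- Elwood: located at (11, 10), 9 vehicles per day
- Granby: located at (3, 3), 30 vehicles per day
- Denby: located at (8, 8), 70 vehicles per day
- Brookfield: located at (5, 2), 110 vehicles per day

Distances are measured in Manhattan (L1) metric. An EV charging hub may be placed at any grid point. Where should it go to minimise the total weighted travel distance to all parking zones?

(5, 8)

Manhattan distance separates: Σwᵢ(|x−xᵢ|+|y−yᵢ|) = Σwᵢ|x−xᵢ| + Σwᵢ|y−yᵢ|, so x and y are optimised independently as 1-D weighted medians.
Total weight W = 307; half = 153.5.
x-coordinate, sorted with cumulative weight:
  x=2 (Fenton, w=40) cum 40
  x=3 (Granby, w=30) cum 70
  x=5 (Ashton, w=45) cum 115
  x=5 (Brookfield, w=110) cum 225  ← median
  x=7 (Calder, w=3) cum 228
  x=8 (Denby, w=70) cum 298
  x=11 (Elwood, w=9) cum 307
⇒ x* = 5
y-coordinate, sorted with cumulative weight:
  y=2 (Brookfield, w=110) cum 110
  y=3 (Calder, w=3) cum 113
  y=3 (Granby, w=30) cum 143
  y=8 (Ashton, w=45) cum 188  ← median
  y=8 (Denby, w=70) cum 258
  y=10 (Elwood, w=9) cum 267
  y=12 (Fenton, w=40) cum 307
⇒ y* = 8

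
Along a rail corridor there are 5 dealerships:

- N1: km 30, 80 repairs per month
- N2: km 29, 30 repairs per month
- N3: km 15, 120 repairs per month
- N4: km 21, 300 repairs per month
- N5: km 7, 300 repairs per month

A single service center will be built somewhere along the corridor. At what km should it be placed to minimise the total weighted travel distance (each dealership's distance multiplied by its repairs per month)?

x = 15

For a sum of weighted absolute distances on a line, the optimum is the weighted median (not the mean). Total weight W = 830; half-weight = 415.
Sort by position and accumulate weight:
  km 7 (N5, w=300) → cum 300
  km 15 (N3, w=120) → cum 420  ≥ 415 → median here
  km 21 (N4, w=300) → cum 720
  km 29 (N2, w=30) → cum 750
  km 30 (N1, w=80) → cum 830
Optimal location: km 15.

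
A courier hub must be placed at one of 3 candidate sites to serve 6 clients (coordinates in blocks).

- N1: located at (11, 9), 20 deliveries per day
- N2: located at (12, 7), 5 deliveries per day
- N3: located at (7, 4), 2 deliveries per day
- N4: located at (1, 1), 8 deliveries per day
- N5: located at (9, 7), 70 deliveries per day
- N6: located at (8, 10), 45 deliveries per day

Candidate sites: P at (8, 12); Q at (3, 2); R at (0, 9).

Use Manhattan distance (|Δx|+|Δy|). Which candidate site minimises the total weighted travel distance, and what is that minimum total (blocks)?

Total weighted distance at each candidate:
  P (8, 12): total = 837
  Q (3, 2): total = 1761
  R (0, 9): total = 1561
Minimum is at P with total 837 blocks.

P, total 837 blocks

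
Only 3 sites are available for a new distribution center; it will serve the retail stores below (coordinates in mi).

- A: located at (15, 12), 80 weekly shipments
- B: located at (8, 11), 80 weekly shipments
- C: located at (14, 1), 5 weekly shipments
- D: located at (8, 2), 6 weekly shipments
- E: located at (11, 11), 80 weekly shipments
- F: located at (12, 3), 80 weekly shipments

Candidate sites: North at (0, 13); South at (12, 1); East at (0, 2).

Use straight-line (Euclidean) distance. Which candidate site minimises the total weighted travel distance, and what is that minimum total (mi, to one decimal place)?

South, total 2772.5 mi

Total weighted distance at each candidate:
  North (0, 13): total = 4180.2
  South (12, 1): total = 2772.5
  East (0, 2): total = 4624.1
Minimum is at South with total 2772.5 mi.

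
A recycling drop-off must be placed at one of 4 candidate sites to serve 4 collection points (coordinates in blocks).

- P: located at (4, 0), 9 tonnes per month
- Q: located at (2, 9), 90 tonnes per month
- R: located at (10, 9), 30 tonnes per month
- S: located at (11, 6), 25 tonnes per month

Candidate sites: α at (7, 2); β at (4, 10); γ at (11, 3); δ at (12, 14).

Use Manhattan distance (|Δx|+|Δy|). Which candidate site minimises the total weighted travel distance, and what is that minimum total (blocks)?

Total weighted distance at each candidate:
  α (7, 2): total = 1625
  β (4, 10): total = 845
  γ (11, 3): total = 1725
  δ (12, 14): total = 1983
Minimum is at β with total 845 blocks.

β, total 845 blocks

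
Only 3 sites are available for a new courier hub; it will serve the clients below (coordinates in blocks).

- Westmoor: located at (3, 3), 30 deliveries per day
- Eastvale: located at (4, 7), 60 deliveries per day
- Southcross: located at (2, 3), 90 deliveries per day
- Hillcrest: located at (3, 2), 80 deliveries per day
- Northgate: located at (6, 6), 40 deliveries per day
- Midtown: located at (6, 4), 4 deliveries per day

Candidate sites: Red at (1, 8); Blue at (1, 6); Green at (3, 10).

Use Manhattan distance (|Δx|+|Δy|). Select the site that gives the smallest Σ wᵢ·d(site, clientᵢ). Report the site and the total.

Blue, total 1458 blocks

Total weighted distance at each candidate:
  Red (1, 8): total = 1946
  Blue (1, 6): total = 1458
  Green (3, 10): total = 2126
Minimum is at Blue with total 1458 blocks.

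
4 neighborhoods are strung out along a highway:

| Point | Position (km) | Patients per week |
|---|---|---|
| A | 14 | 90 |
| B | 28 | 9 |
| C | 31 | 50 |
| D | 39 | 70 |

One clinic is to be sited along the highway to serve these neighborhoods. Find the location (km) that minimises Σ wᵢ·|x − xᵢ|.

For a sum of weighted absolute distances on a line, the optimum is the weighted median (not the mean). Total weight W = 219; half-weight = 109.5.
Sort by position and accumulate weight:
  km 14 (A, w=90) → cum 90
  km 28 (B, w=9) → cum 99
  km 31 (C, w=50) → cum 149  ≥ 109.5 → median here
  km 39 (D, w=70) → cum 219
Optimal location: km 31.

x = 31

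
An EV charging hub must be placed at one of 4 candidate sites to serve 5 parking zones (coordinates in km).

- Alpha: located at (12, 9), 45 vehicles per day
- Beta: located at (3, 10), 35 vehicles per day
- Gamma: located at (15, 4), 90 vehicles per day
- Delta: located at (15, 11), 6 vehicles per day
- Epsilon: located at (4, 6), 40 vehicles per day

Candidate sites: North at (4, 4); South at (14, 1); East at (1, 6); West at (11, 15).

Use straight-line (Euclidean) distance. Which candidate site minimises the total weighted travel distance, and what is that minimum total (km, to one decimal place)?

South, total 1660.6 km

Total weighted distance at each candidate:
  North (4, 4): total = 1785.7
  South (14, 1): total = 1660.6
  East (1, 6): total = 2151.6
  West (11, 15): total = 2147.3
Minimum is at South with total 1660.6 km.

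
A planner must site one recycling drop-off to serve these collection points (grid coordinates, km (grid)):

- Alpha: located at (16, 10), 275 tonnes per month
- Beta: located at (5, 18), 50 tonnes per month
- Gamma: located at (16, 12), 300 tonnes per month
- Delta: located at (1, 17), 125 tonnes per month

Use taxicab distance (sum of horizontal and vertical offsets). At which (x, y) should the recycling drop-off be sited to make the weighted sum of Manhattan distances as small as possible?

(16, 12)

Manhattan distance separates: Σwᵢ(|x−xᵢ|+|y−yᵢ|) = Σwᵢ|x−xᵢ| + Σwᵢ|y−yᵢ|, so x and y are optimised independently as 1-D weighted medians.
Total weight W = 750; half = 375.
x-coordinate, sorted with cumulative weight:
  x=1 (Delta, w=125) cum 125
  x=5 (Beta, w=50) cum 175
  x=16 (Alpha, w=275) cum 450  ← median
  x=16 (Gamma, w=300) cum 750
⇒ x* = 16
y-coordinate, sorted with cumulative weight:
  y=10 (Alpha, w=275) cum 275
  y=12 (Gamma, w=300) cum 575  ← median
  y=17 (Delta, w=125) cum 700
  y=18 (Beta, w=50) cum 750
⇒ y* = 12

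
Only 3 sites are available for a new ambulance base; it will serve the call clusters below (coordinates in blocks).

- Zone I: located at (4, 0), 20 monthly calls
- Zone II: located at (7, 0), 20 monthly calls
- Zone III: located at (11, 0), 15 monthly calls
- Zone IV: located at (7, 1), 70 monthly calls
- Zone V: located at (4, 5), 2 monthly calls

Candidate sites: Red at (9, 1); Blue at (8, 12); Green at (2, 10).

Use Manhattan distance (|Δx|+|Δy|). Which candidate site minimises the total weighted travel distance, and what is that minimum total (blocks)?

Total weighted distance at each candidate:
  Red (9, 1): total = 383
  Blue (8, 12): total = 1667
  Green (2, 10): total = 1819
Minimum is at Red with total 383 blocks.

Red, total 383 blocks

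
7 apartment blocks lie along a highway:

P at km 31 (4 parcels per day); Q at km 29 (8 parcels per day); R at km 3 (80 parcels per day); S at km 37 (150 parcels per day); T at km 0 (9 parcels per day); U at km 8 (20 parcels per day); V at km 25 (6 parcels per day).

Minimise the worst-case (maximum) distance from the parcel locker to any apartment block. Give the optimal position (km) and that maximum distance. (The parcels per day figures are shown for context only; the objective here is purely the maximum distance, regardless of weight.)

The 1-center on a line is the midpoint of the two extreme points: leftmost at 0, rightmost at 37.
Optimal location = (0 + 37)/2 = 18.5; maximum distance = (37 − 0)/2 = 18.5.

location 18.5, max distance 18.5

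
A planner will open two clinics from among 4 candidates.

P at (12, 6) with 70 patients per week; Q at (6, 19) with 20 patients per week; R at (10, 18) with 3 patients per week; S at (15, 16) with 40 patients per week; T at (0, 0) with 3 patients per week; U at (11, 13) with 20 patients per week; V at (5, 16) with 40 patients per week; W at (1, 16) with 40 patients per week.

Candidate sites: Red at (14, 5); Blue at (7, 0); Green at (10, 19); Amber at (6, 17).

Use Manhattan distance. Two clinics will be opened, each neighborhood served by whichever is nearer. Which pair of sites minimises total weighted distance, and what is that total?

{Red, Amber}, total 1222

Evaluate every pair (each demand assigned to the nearer of the two):
  {Red, Amber}: total = 1222
  {Red, Green}: total = 1610
  {Blue, Amber}: total = 1746
  {Green, Amber}: total = 1942
  {Blue, Green}: total = 2134
  {Red, Blue}: total = 2982
Best pair: {Red, Amber} with total 1222.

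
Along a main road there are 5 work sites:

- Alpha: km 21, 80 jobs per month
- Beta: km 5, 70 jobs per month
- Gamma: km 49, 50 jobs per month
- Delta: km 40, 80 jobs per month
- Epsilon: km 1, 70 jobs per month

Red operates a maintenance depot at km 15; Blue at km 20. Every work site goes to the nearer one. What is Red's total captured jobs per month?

The indifferent point is the midpoint (15+20)/2 = 17.5; work sites left of it (closer to Red at 15) go to Red, those right go to Blue.
  Epsilon at 1 (w=70) → Red
  Beta at 5 (w=70) → Red
  Alpha at 21 (w=80) → Blue
  Delta at 40 (w=80) → Blue
  Gamma at 49 (w=50) → Blue
Red captures 140; Blue captures 210.

140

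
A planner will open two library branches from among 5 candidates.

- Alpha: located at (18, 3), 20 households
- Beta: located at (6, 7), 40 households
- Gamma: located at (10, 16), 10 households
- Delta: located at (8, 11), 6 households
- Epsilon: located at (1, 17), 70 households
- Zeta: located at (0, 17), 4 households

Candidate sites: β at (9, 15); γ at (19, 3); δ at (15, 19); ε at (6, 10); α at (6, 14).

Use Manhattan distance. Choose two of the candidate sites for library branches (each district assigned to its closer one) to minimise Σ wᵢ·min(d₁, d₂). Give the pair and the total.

{γ, α}, total 986

Evaluate every pair (each demand assigned to the nearer of the two):
  {γ, α}: total = 986
  {γ, ε}: total = 1150
  {ε, α}: total = 1174
  {β, γ}: total = 1254
  {β, ε}: total = 1282
  {β, α}: total = 1346
  {δ, α}: total = 1346
  {δ, ε}: total = 1490
  {β, δ}: total = 1614
  {γ, δ}: total = 2058
Best pair: {γ, α} with total 986.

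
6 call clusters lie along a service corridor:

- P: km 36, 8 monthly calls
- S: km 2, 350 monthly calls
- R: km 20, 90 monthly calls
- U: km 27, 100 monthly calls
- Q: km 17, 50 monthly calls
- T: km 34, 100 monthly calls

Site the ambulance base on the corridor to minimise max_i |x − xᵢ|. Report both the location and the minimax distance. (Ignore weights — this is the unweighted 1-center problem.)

The 1-center on a line is the midpoint of the two extreme points: leftmost at 2, rightmost at 36.
Optimal location = (2 + 36)/2 = 19; maximum distance = (36 − 2)/2 = 17.

location 19, max distance 17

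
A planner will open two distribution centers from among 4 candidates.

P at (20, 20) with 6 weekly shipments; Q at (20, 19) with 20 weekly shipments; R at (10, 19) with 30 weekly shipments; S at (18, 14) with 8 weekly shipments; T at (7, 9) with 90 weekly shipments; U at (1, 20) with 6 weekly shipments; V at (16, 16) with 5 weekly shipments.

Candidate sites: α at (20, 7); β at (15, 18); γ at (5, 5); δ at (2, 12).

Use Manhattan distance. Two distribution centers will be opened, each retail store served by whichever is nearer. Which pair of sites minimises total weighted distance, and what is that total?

{β, γ}, total 1049

Evaluate every pair (each demand assigned to the nearer of the two):
  {β, γ}: total = 1049
  {β, δ}: total = 1187
  {α, γ}: total = 1679
  {α, δ}: total = 1679
  {α, β}: total = 1859
  {γ, δ}: total = 1934
Best pair: {β, γ} with total 1049.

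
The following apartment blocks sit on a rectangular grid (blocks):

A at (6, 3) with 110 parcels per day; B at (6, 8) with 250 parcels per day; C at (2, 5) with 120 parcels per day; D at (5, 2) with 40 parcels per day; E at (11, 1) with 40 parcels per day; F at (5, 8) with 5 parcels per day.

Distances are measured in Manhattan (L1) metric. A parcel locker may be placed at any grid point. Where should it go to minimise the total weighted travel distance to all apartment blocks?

(6, 5)

Manhattan distance separates: Σwᵢ(|x−xᵢ|+|y−yᵢ|) = Σwᵢ|x−xᵢ| + Σwᵢ|y−yᵢ|, so x and y are optimised independently as 1-D weighted medians.
Total weight W = 565; half = 282.5.
x-coordinate, sorted with cumulative weight:
  x=2 (C, w=120) cum 120
  x=5 (D, w=40) cum 160
  x=5 (F, w=5) cum 165
  x=6 (A, w=110) cum 275
  x=6 (B, w=250) cum 525  ← median
  x=11 (E, w=40) cum 565
⇒ x* = 6
y-coordinate, sorted with cumulative weight:
  y=1 (E, w=40) cum 40
  y=2 (D, w=40) cum 80
  y=3 (A, w=110) cum 190
  y=5 (C, w=120) cum 310  ← median
  y=8 (B, w=250) cum 560
  y=8 (F, w=5) cum 565
⇒ y* = 5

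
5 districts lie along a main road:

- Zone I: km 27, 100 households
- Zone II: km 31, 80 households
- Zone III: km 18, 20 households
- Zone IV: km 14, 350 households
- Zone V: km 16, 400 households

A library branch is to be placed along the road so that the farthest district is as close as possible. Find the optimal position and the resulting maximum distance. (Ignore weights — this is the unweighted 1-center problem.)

location 22.5, max distance 8.5

The 1-center on a line is the midpoint of the two extreme points: leftmost at 14, rightmost at 31.
Optimal location = (14 + 31)/2 = 22.5; maximum distance = (31 − 14)/2 = 8.5.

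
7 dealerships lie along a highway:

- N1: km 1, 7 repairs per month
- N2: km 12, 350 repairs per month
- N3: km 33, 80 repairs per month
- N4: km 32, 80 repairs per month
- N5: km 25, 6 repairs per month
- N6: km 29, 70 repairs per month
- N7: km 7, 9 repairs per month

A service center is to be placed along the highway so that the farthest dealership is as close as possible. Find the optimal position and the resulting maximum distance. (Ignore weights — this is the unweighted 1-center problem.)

location 17, max distance 16

The 1-center on a line is the midpoint of the two extreme points: leftmost at 1, rightmost at 33.
Optimal location = (1 + 33)/2 = 17; maximum distance = (33 − 1)/2 = 16.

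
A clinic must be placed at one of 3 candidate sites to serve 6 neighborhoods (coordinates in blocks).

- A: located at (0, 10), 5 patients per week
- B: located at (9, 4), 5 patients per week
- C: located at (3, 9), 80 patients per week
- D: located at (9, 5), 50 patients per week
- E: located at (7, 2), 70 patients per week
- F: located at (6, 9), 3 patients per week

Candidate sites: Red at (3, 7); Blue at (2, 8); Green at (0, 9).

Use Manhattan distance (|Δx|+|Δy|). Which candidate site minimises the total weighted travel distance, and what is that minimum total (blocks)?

Total weighted distance at each candidate:
  Red (3, 7): total = 1280
  Blue (2, 8): total = 1520
  Green (0, 9): total = 1963
Minimum is at Red with total 1280 blocks.

Red, total 1280 blocks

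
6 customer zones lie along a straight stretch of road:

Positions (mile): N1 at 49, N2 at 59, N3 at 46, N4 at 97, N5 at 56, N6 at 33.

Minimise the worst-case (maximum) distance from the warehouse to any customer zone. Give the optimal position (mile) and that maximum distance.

The 1-center on a line is the midpoint of the two extreme points: leftmost at 33, rightmost at 97.
Optimal location = (33 + 97)/2 = 65; maximum distance = (97 − 33)/2 = 32.

location 65, max distance 32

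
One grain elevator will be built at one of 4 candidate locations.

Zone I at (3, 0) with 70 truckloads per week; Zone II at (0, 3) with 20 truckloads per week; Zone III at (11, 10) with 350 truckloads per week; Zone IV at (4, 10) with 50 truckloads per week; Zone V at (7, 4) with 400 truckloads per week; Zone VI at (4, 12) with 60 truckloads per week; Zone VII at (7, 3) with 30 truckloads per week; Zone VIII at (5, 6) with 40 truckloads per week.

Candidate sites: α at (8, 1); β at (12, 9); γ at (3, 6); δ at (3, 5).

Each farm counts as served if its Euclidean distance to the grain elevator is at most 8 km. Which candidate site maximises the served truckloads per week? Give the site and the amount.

Coverage radius r = 8 km; a point is covered iff (Δx)²+(Δy)² ≤ 8² = 64.
  α (8, 1): covers {Zone I, Zone V, Zone VII, Zone VIII} → 540
  β (12, 9): covers {Zone III, Zone V, Zone VII, Zone VIII} → 820
  γ (3, 6): covers {Zone I, Zone II, Zone IV, Zone V, Zone VI, Zone VII, Zone VIII} → 670
  δ (3, 5): covers {Zone I, Zone II, Zone IV, Zone V, Zone VI, Zone VII, Zone VIII} → 670
Maximum coverage at β: 820 truckloads per week.

β, covering 820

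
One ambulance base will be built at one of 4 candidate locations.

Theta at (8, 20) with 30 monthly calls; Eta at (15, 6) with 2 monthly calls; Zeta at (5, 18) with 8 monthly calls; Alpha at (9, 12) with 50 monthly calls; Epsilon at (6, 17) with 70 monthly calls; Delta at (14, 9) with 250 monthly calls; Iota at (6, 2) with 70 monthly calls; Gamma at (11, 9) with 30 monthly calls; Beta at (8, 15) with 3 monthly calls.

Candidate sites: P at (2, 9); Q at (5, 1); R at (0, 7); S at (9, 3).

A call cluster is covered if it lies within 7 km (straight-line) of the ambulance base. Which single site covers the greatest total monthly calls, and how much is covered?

S, covering 102

Coverage radius r = 7 km; a point is covered iff (Δx)²+(Δy)² ≤ 7² = 49.
  P (2, 9): covers {none} → 0
  Q (5, 1): covers {Iota} → 70
  R (0, 7): covers {none} → 0
  S (9, 3): covers {Eta, Iota, Gamma} → 102
Maximum coverage at S: 102 monthly calls.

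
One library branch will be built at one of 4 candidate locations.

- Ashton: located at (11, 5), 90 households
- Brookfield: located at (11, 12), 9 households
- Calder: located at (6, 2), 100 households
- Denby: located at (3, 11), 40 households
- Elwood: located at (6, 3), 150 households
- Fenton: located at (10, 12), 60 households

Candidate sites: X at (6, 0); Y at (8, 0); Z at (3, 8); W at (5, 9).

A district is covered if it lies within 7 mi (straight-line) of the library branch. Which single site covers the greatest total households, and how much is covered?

Coverage radius r = 7 mi; a point is covered iff (Δx)²+(Δy)² ≤ 7² = 49.
  X (6, 0): covers {Calder, Elwood} → 250
  Y (8, 0): covers {Ashton, Calder, Elwood} → 340
  Z (3, 8): covers {Calder, Denby, Elwood} → 290
  W (5, 9): covers {Brookfield, Denby, Elwood, Fenton} → 259
Maximum coverage at Y: 340 households.

Y, covering 340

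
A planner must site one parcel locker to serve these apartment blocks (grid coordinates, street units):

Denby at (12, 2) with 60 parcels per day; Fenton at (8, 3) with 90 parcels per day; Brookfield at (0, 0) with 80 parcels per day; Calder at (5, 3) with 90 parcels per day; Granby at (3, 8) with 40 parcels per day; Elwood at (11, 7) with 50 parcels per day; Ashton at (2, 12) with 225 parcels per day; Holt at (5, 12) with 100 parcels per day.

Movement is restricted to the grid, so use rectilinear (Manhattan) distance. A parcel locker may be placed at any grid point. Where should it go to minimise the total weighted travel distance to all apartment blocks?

(5, 7)

Manhattan distance separates: Σwᵢ(|x−xᵢ|+|y−yᵢ|) = Σwᵢ|x−xᵢ| + Σwᵢ|y−yᵢ|, so x and y are optimised independently as 1-D weighted medians.
Total weight W = 735; half = 367.5.
x-coordinate, sorted with cumulative weight:
  x=0 (Brookfield, w=80) cum 80
  x=2 (Ashton, w=225) cum 305
  x=3 (Granby, w=40) cum 345
  x=5 (Calder, w=90) cum 435  ← median
  x=5 (Holt, w=100) cum 535
  x=8 (Fenton, w=90) cum 625
  x=11 (Elwood, w=50) cum 675
  x=12 (Denby, w=60) cum 735
⇒ x* = 5
y-coordinate, sorted with cumulative weight:
  y=0 (Brookfield, w=80) cum 80
  y=2 (Denby, w=60) cum 140
  y=3 (Fenton, w=90) cum 230
  y=3 (Calder, w=90) cum 320
  y=7 (Elwood, w=50) cum 370  ← median
  y=8 (Granby, w=40) cum 410
  y=12 (Ashton, w=225) cum 635
  y=12 (Holt, w=100) cum 735
⇒ y* = 7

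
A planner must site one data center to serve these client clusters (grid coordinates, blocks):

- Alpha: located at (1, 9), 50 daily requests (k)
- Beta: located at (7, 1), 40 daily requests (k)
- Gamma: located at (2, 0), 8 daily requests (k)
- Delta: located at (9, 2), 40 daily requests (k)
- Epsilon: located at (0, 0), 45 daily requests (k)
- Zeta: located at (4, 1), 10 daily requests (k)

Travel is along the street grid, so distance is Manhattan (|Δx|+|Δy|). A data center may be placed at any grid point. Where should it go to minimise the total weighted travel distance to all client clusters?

Manhattan distance separates: Σwᵢ(|x−xᵢ|+|y−yᵢ|) = Σwᵢ|x−xᵢ| + Σwᵢ|y−yᵢ|, so x and y are optimised independently as 1-D weighted medians.
Total weight W = 193; half = 96.5.
x-coordinate, sorted with cumulative weight:
  x=0 (Epsilon, w=45) cum 45
  x=1 (Alpha, w=50) cum 95
  x=2 (Gamma, w=8) cum 103  ← median
  x=4 (Zeta, w=10) cum 113
  x=7 (Beta, w=40) cum 153
  x=9 (Delta, w=40) cum 193
⇒ x* = 2
y-coordinate, sorted with cumulative weight:
  y=0 (Gamma, w=8) cum 8
  y=0 (Epsilon, w=45) cum 53
  y=1 (Beta, w=40) cum 93
  y=1 (Zeta, w=10) cum 103  ← median
  y=2 (Delta, w=40) cum 143
  y=9 (Alpha, w=50) cum 193
⇒ y* = 1

(2, 1)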